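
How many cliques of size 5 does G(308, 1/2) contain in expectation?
E[# K_5] = C(308, 5) · (1/2)^C(5, 2) = 22356442416 / 2^10 = 1397277651/64 = 21832463.296875

For each 5-subset S of vertices (there are C(308, 5) = 22356442416 such S), let X_S = 1 if S induces a K_5 (all C(5, 2) = 10 edges present). Then P(X_S = 1) = (1/2)^10 = 1/1024. By linearity of expectation, E[# K_5] = C(308, 5) · (1/2)^10 = 22356442416 / 1024 = 1397277651/64 = 21832463.296875.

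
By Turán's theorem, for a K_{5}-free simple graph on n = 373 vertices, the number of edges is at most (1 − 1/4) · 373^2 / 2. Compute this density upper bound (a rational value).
Turán density bound = (3/4) · 373^2/2 = 417387/8 ≈ 52173.375

Turán's theorem: ex(n, K_{r+1}) is achieved by the complete r-partite Turán graph T(n, r) with parts as balanced as possible, and is at most (1 − 1/r) · n^2/2. For r = 4, n = 373: the density bound is (3/4) · 139129/2 = 417387/8 ≈ 52173.375. The integer-valued extremum is e(T(373, 4)) = 52173, which is strictly less than the density bound 417387/8 since 4 ∤ 373 (the parts of T(373, 4) cannot all be equal).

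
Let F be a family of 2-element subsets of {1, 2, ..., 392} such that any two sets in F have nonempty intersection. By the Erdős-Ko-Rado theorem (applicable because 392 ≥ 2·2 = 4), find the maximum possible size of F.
max |F| = C(391, 1) = 391

The Erdős-Ko-Rado theorem states: for n ≥ 2k, an intersecting family of k-subsets of an n-element set has size at most C(n − 1, k − 1), with equality for 'star' families {A ⊆ [n] : |A| = k, i ∈ A} (fix an element i). For n = 392, k = 2: C(391, 1) = 391.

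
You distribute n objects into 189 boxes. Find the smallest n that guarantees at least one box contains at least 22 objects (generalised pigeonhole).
n = (22 − 1)·189 + 1 = 3970

By the generalised pigeonhole principle, to guarantee some box contains ≥ r objects we need more than (r − 1) · k objects total. Threshold: n = (r − 1) · k + 1. With r = 22 and k = 189: n = 21 · 189 + 1 = 3969 + 1 = 3970. For n = 3969 = 21 · 189, we can put exactly 21 objects in every box, avoiding 22 in any single one — so 3970 is tight.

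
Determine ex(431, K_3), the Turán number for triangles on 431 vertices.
ex(431, K_3) = ⌊431^2/4⌋ = 46440

Mantel (1907): a triangle-free graph on n vertices has at most ⌊n^2/4⌋ edges, with equality for the complete bipartite graph K_{⌊n/2⌋, ⌈n/2⌉}. For n = 431: ⌊431^2/4⌋ = ⌊185761/4⌋ = 46440. The extremal graph is K_{215, 216}, which has 215·216 = 46440 edges.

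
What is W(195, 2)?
W(195, 2) = 195 + 1 = 196

A 2-term AP is any pair of integers, so a monochromatic 2-AP exists iff some colour is used at least twice. With 195 colours, the colouring i ↦ i on {1, ..., 195} uses each colour once, avoiding any monochromatic pair, so W(195, 2) > 195. For {1, ..., 196}, pigeonhole forces two integers of the same colour, which form a monochromatic 2-AP. Hence W(195, 2) = 196.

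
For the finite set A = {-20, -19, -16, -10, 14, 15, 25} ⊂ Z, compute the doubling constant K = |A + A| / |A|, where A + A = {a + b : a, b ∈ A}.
K = |A + A| / |A| = 26/7

Enumerate A + A = {a + b : a, b ∈ A}. With |A| = 7, there are |A|^2 = 49 ordered sum pairs; collecting distinct values, A + A = {-40, -39, -38, -36, -35, -32, -30, -29, -26, -20, -6, -5, -4, -2, -1, 4, 5, 6, 9, 15, 28, 29, 30, 39, 40, 50}, so |A + A| = 26. Thus K = 26/7. For comparison, the minimum possible |A + A| over all 7-element sets is 2·7 − 1 = 13 (so min K = 13/7), attained only by arithmetic progressions.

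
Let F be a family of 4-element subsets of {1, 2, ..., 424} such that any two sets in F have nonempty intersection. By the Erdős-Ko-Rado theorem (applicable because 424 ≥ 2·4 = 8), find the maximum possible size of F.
max |F| = C(423, 3) = 12525171

Erdős-Ko-Rado (1961): when n ≥ 2k, max |F| = C(n−1, k−1). The bound is attained by the star {A : i ∈ A} for any fixed i ∈ [n]. Here C(424−1, 4−1) = C(423, 3) = 12525171.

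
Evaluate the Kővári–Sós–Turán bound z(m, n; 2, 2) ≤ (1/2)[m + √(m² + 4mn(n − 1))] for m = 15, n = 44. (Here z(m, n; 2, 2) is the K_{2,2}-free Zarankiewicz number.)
z(15, 44; 2, 2) ≤ (1/2)[15 + √(15² + 4·15·44·43)] = (1/2)[15 + √113745] = 176.1305

Kővári–Sós–Turán: let r_1, ..., r_15 be the row sums and z = Σ r_i the total number of 1s. Each pair of columns can share at most one row with both entries 1 (else a 2×2 all-ones block appears), so Σ_i C(r_i, 2) ≤ C(44, 2) = 946. By convexity Σ_i C(r_i, 2) ≥ 15·C(z/15, 2) = z(z − 15)/(2·15), giving z² − 15z − 15·44·43 ≤ 0 and hence z ≤ (1/2)[15 + √(225 + 4·28380)] = (1/2)[15 + √113745] ≈ (1/2)(15 + 337.261) = 176.1305.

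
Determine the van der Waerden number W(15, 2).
W(15, 2) = 15 + 1 = 16

A 2-term AP is any pair of integers, so a monochromatic 2-AP exists iff some colour is used at least twice. With 15 colours, the colouring i ↦ i on {1, ..., 15} uses each colour once, avoiding any monochromatic pair, so W(15, 2) > 15. For {1, ..., 16}, pigeonhole forces two integers of the same colour, which form a monochromatic 2-AP. Hence W(15, 2) = 16.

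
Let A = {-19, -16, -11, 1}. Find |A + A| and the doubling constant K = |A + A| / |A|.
K = |A + A| / |A| = 10/4 = 5/2

Enumerate A + A = {a + b : a, b ∈ A}. With |A| = 4, there are |A|^2 = 16 ordered sum pairs; collecting distinct values, A + A = {-38, -35, -32, -30, -27, -22, -18, -15, -10, 2}, so |A + A| = 10. Thus K = 10/4 = 5/2. For comparison, the minimum possible |A + A| over all 4-element sets is 2·4 − 1 = 7 (so min K = 7/4), attained only by arithmetic progressions.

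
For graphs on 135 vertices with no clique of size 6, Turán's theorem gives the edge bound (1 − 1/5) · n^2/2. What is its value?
Turán density bound = (4/5) · 135^2/2 = 7290

Turán's theorem: ex(n, K_{r+1}) is achieved by the complete r-partite Turán graph T(n, r) with parts as balanced as possible, and is at most (1 − 1/r) · n^2/2. For r = 5, n = 135: the density bound is (4/5) · 18225/2 = 7290. Since 5 ∣ 135, the Turán graph T(135, 5) has parts of equal size 27, and its edge count e(T(135, 5)) = 7290 attains the density bound exactly.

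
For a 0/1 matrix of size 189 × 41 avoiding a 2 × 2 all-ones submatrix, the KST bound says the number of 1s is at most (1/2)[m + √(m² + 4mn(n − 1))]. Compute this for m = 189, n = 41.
z(189, 41; 2, 2) ≤ (1/2)[189 + √(189² + 4·189·41·40)] = (1/2)[189 + √1275561] = 659.2037

Kővári–Sós–Turán: let r_1, ..., r_189 be the row sums and z = Σ r_i the total number of 1s. Each pair of columns can share at most one row with both entries 1 (else a 2×2 all-ones block appears), so Σ_i C(r_i, 2) ≤ C(41, 2) = 820. By convexity Σ_i C(r_i, 2) ≥ 189·C(z/189, 2) = z(z − 189)/(2·189), giving z² − 189z − 189·41·40 ≤ 0 and hence z ≤ (1/2)[189 + √(35721 + 4·309960)] = (1/2)[189 + √1275561] ≈ (1/2)(189 + 1129.4074) = 659.2037.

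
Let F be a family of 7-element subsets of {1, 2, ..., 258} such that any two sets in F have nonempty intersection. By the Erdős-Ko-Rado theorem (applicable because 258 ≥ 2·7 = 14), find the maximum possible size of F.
max |F| = C(257, 6) = 377342351232

Erdős-Ko-Rado (1961): when n ≥ 2k, max |F| = C(n−1, k−1). The bound is attained by the star {A : i ∈ A} for any fixed i ∈ [n]. Here C(258−1, 7−1) = C(257, 6) = 377342351232.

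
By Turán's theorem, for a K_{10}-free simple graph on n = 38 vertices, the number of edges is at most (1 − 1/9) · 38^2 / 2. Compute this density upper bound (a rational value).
Turán density bound = (8/9) · 38^2/2 = 5776/9 ≈ 641.7778

Turán's theorem: ex(n, K_{r+1}) is achieved by the complete r-partite Turán graph T(n, r) with parts as balanced as possible, and is at most (1 − 1/r) · n^2/2. For r = 9, n = 38: the density bound is (8/9) · 1444/2 = 5776/9 ≈ 641.7778. The integer-valued extremum is e(T(38, 9)) = 641, which is strictly less than the density bound 5776/9 since 9 ∤ 38 (the parts of T(38, 9) cannot all be equal).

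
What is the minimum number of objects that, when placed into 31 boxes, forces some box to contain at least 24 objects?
n = (24 − 1)·31 + 1 = 714

By the generalised pigeonhole principle, to guarantee some box contains ≥ r objects we need more than (r − 1) · k objects total. Threshold: n = (r − 1) · k + 1. With r = 24 and k = 31: n = 23 · 31 + 1 = 713 + 1 = 714. For n = 713 = 23 · 31, we can put exactly 23 objects in every box, avoiding 24 in any single one — so 714 is tight.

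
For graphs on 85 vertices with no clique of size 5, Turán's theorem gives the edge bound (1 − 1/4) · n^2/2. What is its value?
Turán density bound = (3/4) · 85^2/2 = 21675/8 ≈ 2709.375

Turán's theorem: ex(n, K_{r+1}) is achieved by the complete r-partite Turán graph T(n, r) with parts as balanced as possible, and is at most (1 − 1/r) · n^2/2. For r = 4, n = 85: the density bound is (3/4) · 7225/2 = 21675/8 ≈ 2709.375. The integer-valued extremum is e(T(85, 4)) = 2709, which is strictly less than the density bound 21675/8 since 4 ∤ 85 (the parts of T(85, 4) cannot all be equal).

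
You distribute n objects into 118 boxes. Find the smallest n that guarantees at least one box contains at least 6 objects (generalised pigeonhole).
n = (6 − 1)·118 + 1 = 591

By the generalised pigeonhole principle, to guarantee some box contains ≥ r objects we need more than (r − 1) · k objects total. Threshold: n = (r − 1) · k + 1. With r = 6 and k = 118: n = 5 · 118 + 1 = 590 + 1 = 591. For n = 590 = 5 · 118, we can put exactly 5 objects in every box, avoiding 6 in any single one — so 591 is tight.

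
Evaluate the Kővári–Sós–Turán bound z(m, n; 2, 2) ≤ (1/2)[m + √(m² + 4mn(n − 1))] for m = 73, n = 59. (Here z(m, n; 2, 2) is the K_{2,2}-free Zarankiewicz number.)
z(73, 59; 2, 2) ≤ (1/2)[73 + √(73² + 4·73·59·58)] = (1/2)[73 + √1004553] = 537.637

Kővári–Sós–Turán: let r_1, ..., r_73 be the row sums and z = Σ r_i the total number of 1s. Each pair of columns can share at most one row with both entries 1 (else a 2×2 all-ones block appears), so Σ_i C(r_i, 2) ≤ C(59, 2) = 1711. By convexity Σ_i C(r_i, 2) ≥ 73·C(z/73, 2) = z(z − 73)/(2·73), giving z² − 73z − 73·59·58 ≤ 0 and hence z ≤ (1/2)[73 + √(5329 + 4·249806)] = (1/2)[73 + √1004553] ≈ (1/2)(73 + 1002.2739) = 537.637.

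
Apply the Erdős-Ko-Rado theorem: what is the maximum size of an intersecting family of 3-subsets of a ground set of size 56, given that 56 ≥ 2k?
max |F| = C(55, 2) = 1485

Erdős-Ko-Rado (1961): when n ≥ 2k, max |F| = C(n−1, k−1). The bound is attained by the star {A : i ∈ A} for any fixed i ∈ [n]. Here C(56−1, 3−1) = C(55, 2) = 1485.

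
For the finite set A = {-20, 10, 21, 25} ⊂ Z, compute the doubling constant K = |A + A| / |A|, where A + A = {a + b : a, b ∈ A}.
K = |A + A| / |A| = 10/4 = 5/2

Enumerate A + A = {a + b : a, b ∈ A}. With |A| = 4, there are |A|^2 = 16 ordered sum pairs; collecting distinct values, A + A = {-40, -10, 1, 5, 20, 31, 35, 42, 46, 50}, so |A + A| = 10. Thus K = 10/4 = 5/2. For comparison, the minimum possible |A + A| over all 4-element sets is 2·4 − 1 = 7 (so min K = 7/4), attained only by arithmetic progressions.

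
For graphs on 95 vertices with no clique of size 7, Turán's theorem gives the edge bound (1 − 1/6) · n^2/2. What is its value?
Turán density bound = (5/6) · 95^2/2 = 45125/12 ≈ 3760.4167

Turán's theorem: ex(n, K_{r+1}) is achieved by the complete r-partite Turán graph T(n, r) with parts as balanced as possible, and is at most (1 − 1/r) · n^2/2. For r = 6, n = 95: the density bound is (5/6) · 9025/2 = 45125/12 ≈ 3760.4167. The integer-valued extremum is e(T(95, 6)) = 3760, which is strictly less than the density bound 45125/12 since 6 ∤ 95 (the parts of T(95, 6) cannot all be equal).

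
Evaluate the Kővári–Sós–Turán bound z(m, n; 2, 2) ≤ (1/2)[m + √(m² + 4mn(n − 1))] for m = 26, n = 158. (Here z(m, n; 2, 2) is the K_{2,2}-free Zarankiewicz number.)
z(26, 158; 2, 2) ≤ (1/2)[26 + √(26² + 4·26·158·157)] = (1/2)[26 + √2580500] = 816.1967

Kővári–Sós–Turán: let r_1, ..., r_26 be the row sums and z = Σ r_i the total number of 1s. Each pair of columns can share at most one row with both entries 1 (else a 2×2 all-ones block appears), so Σ_i C(r_i, 2) ≤ C(158, 2) = 12403. By convexity Σ_i C(r_i, 2) ≥ 26·C(z/26, 2) = z(z − 26)/(2·26), giving z² − 26z − 26·158·157 ≤ 0 and hence z ≤ (1/2)[26 + √(676 + 4·644956)] = (1/2)[26 + √2580500] ≈ (1/2)(26 + 1606.3935) = 816.1967.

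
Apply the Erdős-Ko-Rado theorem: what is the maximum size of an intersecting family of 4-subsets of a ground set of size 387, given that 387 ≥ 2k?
max |F| = C(386, 3) = 9511040

Erdős-Ko-Rado (1961): when n ≥ 2k, max |F| = C(n−1, k−1). The bound is attained by the star {A : i ∈ A} for any fixed i ∈ [n]. Here C(387−1, 4−1) = C(386, 3) = 9511040.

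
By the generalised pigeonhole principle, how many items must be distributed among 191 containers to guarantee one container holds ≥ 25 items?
n = (25 − 1)·191 + 1 = 4585

By the generalised pigeonhole principle, to guarantee some box contains ≥ r objects we need more than (r − 1) · k objects total. Threshold: n = (r − 1) · k + 1. With r = 25 and k = 191: n = 24 · 191 + 1 = 4584 + 1 = 4585. For n = 4584 = 24 · 191, we can put exactly 24 objects in every box, avoiding 25 in any single one — so 4585 is tight.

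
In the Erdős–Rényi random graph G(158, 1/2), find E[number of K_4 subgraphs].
E[# K_4] = C(158, 4) · (1/2)^C(4, 2) = 24992045 / 2^6 = 390500.703125

For each 4-subset S of vertices (there are C(158, 4) = 24992045 such S), let X_S = 1 if S induces a K_4 (all C(4, 2) = 6 edges present). Then P(X_S = 1) = (1/2)^6 = 1/64. By linearity of expectation, E[# K_4] = C(158, 4) · (1/2)^6 = 24992045 / 64 = 390500.703125.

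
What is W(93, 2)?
W(93, 2) = 93 + 1 = 94

A 2-term AP is any pair of integers, so a monochromatic 2-AP exists iff some colour is used at least twice. With 93 colours, the colouring i ↦ i on {1, ..., 93} uses each colour once, avoiding any monochromatic pair, so W(93, 2) > 93. For {1, ..., 94}, pigeonhole forces two integers of the same colour, which form a monochromatic 2-AP. Hence W(93, 2) = 94.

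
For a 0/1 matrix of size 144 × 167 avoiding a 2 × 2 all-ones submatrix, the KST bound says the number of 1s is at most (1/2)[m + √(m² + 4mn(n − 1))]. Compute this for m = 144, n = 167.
z(144, 167; 2, 2) ≤ (1/2)[144 + √(144² + 4·144·167·166)] = (1/2)[144 + √15988608] = 2071.2879

Kővári–Sós–Turán: let r_1, ..., r_144 be the row sums and z = Σ r_i the total number of 1s. Each pair of columns can share at most one row with both entries 1 (else a 2×2 all-ones block appears), so Σ_i C(r_i, 2) ≤ C(167, 2) = 13861. By convexity Σ_i C(r_i, 2) ≥ 144·C(z/144, 2) = z(z − 144)/(2·144), giving z² − 144z − 144·167·166 ≤ 0 and hence z ≤ (1/2)[144 + √(20736 + 4·3991968)] = (1/2)[144 + √15988608] ≈ (1/2)(144 + 3998.5757) = 2071.2879.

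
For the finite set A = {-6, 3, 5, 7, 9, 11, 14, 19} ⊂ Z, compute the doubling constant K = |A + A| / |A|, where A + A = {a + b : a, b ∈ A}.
K = |A + A| / |A| = 27/8

Enumerate A + A = {a + b : a, b ∈ A}. With |A| = 8, there are |A|^2 = 64 ordered sum pairs; collecting distinct values, A + A = {-12, -3, -1, 1, 3, 5, 6, 8, 10, 12, 13, 14, 16, 17, 18, 19, 20, 21, 22, 23, 24, 25, 26, 28, 30, 33, 38}, so |A + A| = 27. Thus K = 27/8. For comparison, the minimum possible |A + A| over all 8-element sets is 2·8 − 1 = 15 (so min K = 15/8), attained only by arithmetic progressions.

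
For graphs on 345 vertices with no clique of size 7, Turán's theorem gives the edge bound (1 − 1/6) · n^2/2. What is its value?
Turán density bound = (5/6) · 345^2/2 = 198375/4 ≈ 49593.75

Turán's theorem: ex(n, K_{r+1}) is achieved by the complete r-partite Turán graph T(n, r) with parts as balanced as possible, and is at most (1 − 1/r) · n^2/2. For r = 6, n = 345: the density bound is (5/6) · 119025/2 = 198375/4 ≈ 49593.75. The integer-valued extremum is e(T(345, 6)) = 49593, which is strictly less than the density bound 198375/4 since 6 ∤ 345 (the parts of T(345, 6) cannot all be equal).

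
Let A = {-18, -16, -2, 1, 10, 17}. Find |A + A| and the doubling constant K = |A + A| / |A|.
K = |A + A| / |A| = 20/6 = 10/3

Enumerate A + A = {a + b : a, b ∈ A}. With |A| = 6, there are |A|^2 = 36 ordered sum pairs; collecting distinct values, A + A = {-36, -34, -32, -20, -18, -17, -15, -8, -6, -4, -1, 1, 2, 8, 11, 15, 18, 20, 27, 34}, so |A + A| = 20. Thus K = 20/6 = 10/3. For comparison, the minimum possible |A + A| over all 6-element sets is 2·6 − 1 = 11 (so min K = 11/6), attained only by arithmetic progressions.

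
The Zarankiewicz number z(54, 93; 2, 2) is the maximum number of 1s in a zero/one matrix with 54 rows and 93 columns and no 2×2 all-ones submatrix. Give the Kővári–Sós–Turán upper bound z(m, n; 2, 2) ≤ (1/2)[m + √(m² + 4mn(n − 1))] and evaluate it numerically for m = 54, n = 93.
z(54, 93; 2, 2) ≤ (1/2)[54 + √(54² + 4·54·93·92)] = (1/2)[54 + √1851012] = 707.2595

Kővári–Sós–Turán: let r_1, ..., r_54 be the row sums and z = Σ r_i the total number of 1s. Each pair of columns can share at most one row with both entries 1 (else a 2×2 all-ones block appears), so Σ_i C(r_i, 2) ≤ C(93, 2) = 4278. By convexity Σ_i C(r_i, 2) ≥ 54·C(z/54, 2) = z(z − 54)/(2·54), giving z² − 54z − 54·93·92 ≤ 0 and hence z ≤ (1/2)[54 + √(2916 + 4·462024)] = (1/2)[54 + √1851012] ≈ (1/2)(54 + 1360.519) = 707.2595.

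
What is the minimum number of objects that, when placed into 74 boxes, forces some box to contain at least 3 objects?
n = (3 − 1)·74 + 1 = 149

By the generalised pigeonhole principle, to guarantee some box contains ≥ r objects we need more than (r − 1) · k objects total. Threshold: n = (r − 1) · k + 1. With r = 3 and k = 74: n = 2 · 74 + 1 = 148 + 1 = 149. For n = 148 = 2 · 74, we can put exactly 2 objects in every box, avoiding 3 in any single one — so 149 is tight.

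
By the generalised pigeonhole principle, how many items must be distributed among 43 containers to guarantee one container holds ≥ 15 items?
n = (15 − 1)·43 + 1 = 603

By the generalised pigeonhole principle, to guarantee some box contains ≥ r objects we need more than (r − 1) · k objects total. Threshold: n = (r − 1) · k + 1. With r = 15 and k = 43: n = 14 · 43 + 1 = 602 + 1 = 603. For n = 602 = 14 · 43, we can put exactly 14 objects in every box, avoiding 15 in any single one — so 603 is tight.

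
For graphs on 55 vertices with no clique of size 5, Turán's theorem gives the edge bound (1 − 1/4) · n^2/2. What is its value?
Turán density bound = (3/4) · 55^2/2 = 9075/8 ≈ 1134.375

Turán's theorem: ex(n, K_{r+1}) is achieved by the complete r-partite Turán graph T(n, r) with parts as balanced as possible, and is at most (1 − 1/r) · n^2/2. For r = 4, n = 55: the density bound is (3/4) · 3025/2 = 9075/8 ≈ 1134.375. The integer-valued extremum is e(T(55, 4)) = 1134, which is strictly less than the density bound 9075/8 since 4 ∤ 55 (the parts of T(55, 4) cannot all be equal).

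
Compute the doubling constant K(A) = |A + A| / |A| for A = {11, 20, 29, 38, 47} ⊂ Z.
K = |A + A| / |A| = 9/5

Enumerate A + A = {a + b : a, b ∈ A}. With |A| = 5, there are |A|^2 = 25 ordered sum pairs; collecting distinct values, A + A = {22, 31, 40, 49, 58, 67, 76, 85, 94}, so |A + A| = 9. Thus K = 9/5. Here |A + A| = 2|A| − 1 = 9, the minimum possible — so K = 9/5 is minimal, which holds iff A is an arithmetic progression.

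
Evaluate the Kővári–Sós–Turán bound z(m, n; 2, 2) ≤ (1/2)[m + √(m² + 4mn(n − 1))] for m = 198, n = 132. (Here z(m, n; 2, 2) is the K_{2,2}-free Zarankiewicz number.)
z(198, 132; 2, 2) ≤ (1/2)[198 + √(198² + 4·198·132·131)] = (1/2)[198 + √13734468] = 1952.0022

Kővári–Sós–Turán: let r_1, ..., r_198 be the row sums and z = Σ r_i the total number of 1s. Each pair of columns can share at most one row with both entries 1 (else a 2×2 all-ones block appears), so Σ_i C(r_i, 2) ≤ C(132, 2) = 8646. By convexity Σ_i C(r_i, 2) ≥ 198·C(z/198, 2) = z(z − 198)/(2·198), giving z² − 198z − 198·132·131 ≤ 0 and hence z ≤ (1/2)[198 + √(39204 + 4·3423816)] = (1/2)[198 + √13734468] ≈ (1/2)(198 + 3706.0043) = 1952.0022.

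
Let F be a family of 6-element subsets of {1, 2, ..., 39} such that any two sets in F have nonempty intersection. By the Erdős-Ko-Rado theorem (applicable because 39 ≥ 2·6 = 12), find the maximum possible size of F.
max |F| = C(38, 5) = 501942

The Erdős-Ko-Rado theorem states: for n ≥ 2k, an intersecting family of k-subsets of an n-element set has size at most C(n − 1, k − 1), with equality for 'star' families {A ⊆ [n] : |A| = k, i ∈ A} (fix an element i). For n = 39, k = 6: C(38, 5) = 501942.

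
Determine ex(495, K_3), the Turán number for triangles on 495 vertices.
ex(495, K_3) = ⌊495^2/4⌋ = 61256

Mantel (1907): a triangle-free graph on n vertices has at most ⌊n^2/4⌋ edges, with equality for the complete bipartite graph K_{⌊n/2⌋, ⌈n/2⌉}. For n = 495: ⌊495^2/4⌋ = ⌊245025/4⌋ = 61256. The extremal graph is K_{247, 248}, which has 247·248 = 61256 edges.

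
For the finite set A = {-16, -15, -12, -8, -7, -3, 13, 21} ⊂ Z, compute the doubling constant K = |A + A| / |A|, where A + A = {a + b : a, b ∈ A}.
K = |A + A| / |A| = 30/8 = 15/4

Enumerate A + A = {a + b : a, b ∈ A}. With |A| = 8, there are |A|^2 = 64 ordered sum pairs; collecting distinct values, A + A = {-32, -31, -30, -28, -27, -24, -23, -22, -20, -19, -18, -16, -15, -14, -11, -10, -6, -3, -2, 1, 5, 6, 9, 10, 13, 14, 18, 26, 34, 42}, so |A + A| = 30. Thus K = 30/8 = 15/4. For comparison, the minimum possible |A + A| over all 8-element sets is 2·8 − 1 = 15 (so min K = 15/8), attained only by arithmetic progressions.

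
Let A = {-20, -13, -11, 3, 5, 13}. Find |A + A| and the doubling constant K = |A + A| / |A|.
K = |A + A| / |A| = 20/6 = 10/3

Enumerate A + A = {a + b : a, b ∈ A}. With |A| = 6, there are |A|^2 = 36 ordered sum pairs; collecting distinct values, A + A = {-40, -33, -31, -26, -24, -22, -17, -15, -10, -8, -7, -6, 0, 2, 6, 8, 10, 16, 18, 26}, so |A + A| = 20. Thus K = 20/6 = 10/3. For comparison, the minimum possible |A + A| over all 6-element sets is 2·6 − 1 = 11 (so min K = 11/6), attained only by arithmetic progressions.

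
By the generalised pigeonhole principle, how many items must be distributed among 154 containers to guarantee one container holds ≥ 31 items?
n = (31 − 1)·154 + 1 = 4621

By the generalised pigeonhole principle, to guarantee some box contains ≥ r objects we need more than (r − 1) · k objects total. Threshold: n = (r − 1) · k + 1. With r = 31 and k = 154: n = 30 · 154 + 1 = 4620 + 1 = 4621. For n = 4620 = 30 · 154, we can put exactly 30 objects in every box, avoiding 31 in any single one — so 4621 is tight.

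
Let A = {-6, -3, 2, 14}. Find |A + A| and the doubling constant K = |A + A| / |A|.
K = |A + A| / |A| = 10/4 = 5/2

Enumerate A + A = {a + b : a, b ∈ A}. With |A| = 4, there are |A|^2 = 16 ordered sum pairs; collecting distinct values, A + A = {-12, -9, -6, -4, -1, 4, 8, 11, 16, 28}, so |A + A| = 10. Thus K = 10/4 = 5/2. For comparison, the minimum possible |A + A| over all 4-element sets is 2·4 − 1 = 7 (so min K = 7/4), attained only by arithmetic progressions.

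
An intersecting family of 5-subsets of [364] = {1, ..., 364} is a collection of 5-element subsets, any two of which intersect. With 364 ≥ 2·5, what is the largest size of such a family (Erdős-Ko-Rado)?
max |F| = C(363, 4) = 711563490

Erdős-Ko-Rado (1961): when n ≥ 2k, max |F| = C(n−1, k−1). The bound is attained by the star {A : i ∈ A} for any fixed i ∈ [n]. Here C(364−1, 5−1) = C(363, 4) = 711563490.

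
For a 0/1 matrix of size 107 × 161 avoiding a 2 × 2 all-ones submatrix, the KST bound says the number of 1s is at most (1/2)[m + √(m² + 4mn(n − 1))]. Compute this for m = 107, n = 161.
z(107, 161; 2, 2) ≤ (1/2)[107 + √(107² + 4·107·161·160)] = (1/2)[107 + √11036729] = 1714.5786

Kővári–Sós–Turán: let r_1, ..., r_107 be the row sums and z = Σ r_i the total number of 1s. Each pair of columns can share at most one row with both entries 1 (else a 2×2 all-ones block appears), so Σ_i C(r_i, 2) ≤ C(161, 2) = 12880. By convexity Σ_i C(r_i, 2) ≥ 107·C(z/107, 2) = z(z − 107)/(2·107), giving z² − 107z − 107·161·160 ≤ 0 and hence z ≤ (1/2)[107 + √(11449 + 4·2756320)] = (1/2)[107 + √11036729] ≈ (1/2)(107 + 3322.1573) = 1714.5786.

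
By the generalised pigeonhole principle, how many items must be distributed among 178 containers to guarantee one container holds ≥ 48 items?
n = (48 − 1)·178 + 1 = 8367

By the generalised pigeonhole principle, to guarantee some box contains ≥ r objects we need more than (r − 1) · k objects total. Threshold: n = (r − 1) · k + 1. With r = 48 and k = 178: n = 47 · 178 + 1 = 8366 + 1 = 8367. For n = 8366 = 47 · 178, we can put exactly 47 objects in every box, avoiding 48 in any single one — so 8367 is tight.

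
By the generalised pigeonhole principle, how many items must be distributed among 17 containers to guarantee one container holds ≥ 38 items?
n = (38 − 1)·17 + 1 = 630

By the generalised pigeonhole principle, to guarantee some box contains ≥ r objects we need more than (r − 1) · k objects total. Threshold: n = (r − 1) · k + 1. With r = 38 and k = 17: n = 37 · 17 + 1 = 629 + 1 = 630. For n = 629 = 37 · 17, we can put exactly 37 objects in every box, avoiding 38 in any single one — so 630 is tight.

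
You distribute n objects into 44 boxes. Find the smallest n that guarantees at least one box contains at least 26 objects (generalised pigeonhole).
n = (26 − 1)·44 + 1 = 1101

By the generalised pigeonhole principle, to guarantee some box contains ≥ r objects we need more than (r − 1) · k objects total. Threshold: n = (r − 1) · k + 1. With r = 26 and k = 44: n = 25 · 44 + 1 = 1100 + 1 = 1101. For n = 1100 = 25 · 44, we can put exactly 25 objects in every box, avoiding 26 in any single one — so 1101 is tight.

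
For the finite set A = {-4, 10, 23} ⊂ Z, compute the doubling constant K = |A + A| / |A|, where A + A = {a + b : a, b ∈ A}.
K = |A + A| / |A| = 6/3 = 2

Enumerate A + A = {a + b : a, b ∈ A}. With |A| = 3, there are |A|^2 = 9 ordered sum pairs; collecting distinct values, A + A = {-8, 6, 19, 20, 33, 46}, so |A + A| = 6. Thus K = 6/3 = 2. For comparison, the minimum possible |A + A| over all 3-element sets is 2·3 − 1 = 5 (so min K = 5/3), attained only by arithmetic progressions.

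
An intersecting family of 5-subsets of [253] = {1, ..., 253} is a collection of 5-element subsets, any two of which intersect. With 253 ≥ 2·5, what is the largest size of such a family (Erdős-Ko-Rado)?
max |F| = C(252, 4) = 164059875

The Erdős-Ko-Rado theorem states: for n ≥ 2k, an intersecting family of k-subsets of an n-element set has size at most C(n − 1, k − 1), with equality for 'star' families {A ⊆ [n] : |A| = k, i ∈ A} (fix an element i). For n = 253, k = 5: C(252, 4) = 164059875.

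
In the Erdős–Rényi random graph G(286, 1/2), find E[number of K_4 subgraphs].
E[# K_4] = C(286, 4) · (1/2)^C(4, 2) = 272963405 / 2^6 = 4265053.203125

For each 4-subset S of vertices (there are C(286, 4) = 272963405 such S), let X_S = 1 if S induces a K_4 (all C(4, 2) = 6 edges present). Then P(X_S = 1) = (1/2)^6 = 1/64. By linearity of expectation, E[# K_4] = C(286, 4) · (1/2)^6 = 272963405 / 64 = 4265053.203125.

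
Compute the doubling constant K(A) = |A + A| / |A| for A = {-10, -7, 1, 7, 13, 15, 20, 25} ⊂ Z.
K = |A + A| / |A| = 32/8 = 4

Enumerate A + A = {a + b : a, b ∈ A}. With |A| = 8, there are |A|^2 = 64 ordered sum pairs; collecting distinct values, A + A = {-20, -17, -14, -9, -6, -3, 0, 2, 3, 5, 6, 8, 10, 13, 14, 15, 16, 18, 20, 21, 22, 26, 27, 28, 30, 32, 33, 35, 38, 40, 45, 50}, so |A + A| = 32. Thus K = 32/8 = 4. For comparison, the minimum possible |A + A| over all 8-element sets is 2·8 − 1 = 15 (so min K = 15/8), attained only by arithmetic progressions.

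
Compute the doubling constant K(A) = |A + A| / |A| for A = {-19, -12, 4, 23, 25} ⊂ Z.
K = |A + A| / |A| = 15/5 = 3

Enumerate A + A = {a + b : a, b ∈ A}. With |A| = 5, there are |A|^2 = 25 ordered sum pairs; collecting distinct values, A + A = {-38, -31, -24, -15, -8, 4, 6, 8, 11, 13, 27, 29, 46, 48, 50}, so |A + A| = 15. Thus K = 15/5 = 3. For comparison, the minimum possible |A + A| over all 5-element sets is 2·5 − 1 = 9 (so min K = 9/5), attained only by arithmetic progressions.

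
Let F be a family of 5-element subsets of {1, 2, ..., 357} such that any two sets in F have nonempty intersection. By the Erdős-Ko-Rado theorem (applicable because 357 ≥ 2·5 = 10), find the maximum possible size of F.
max |F| = C(356, 4) = 658029065

The Erdős-Ko-Rado theorem states: for n ≥ 2k, an intersecting family of k-subsets of an n-element set has size at most C(n − 1, k − 1), with equality for 'star' families {A ⊆ [n] : |A| = k, i ∈ A} (fix an element i). For n = 357, k = 5: C(356, 4) = 658029065.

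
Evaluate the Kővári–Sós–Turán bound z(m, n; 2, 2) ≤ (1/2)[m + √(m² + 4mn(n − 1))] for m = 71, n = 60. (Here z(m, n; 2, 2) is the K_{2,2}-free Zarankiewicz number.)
z(71, 60; 2, 2) ≤ (1/2)[71 + √(71² + 4·71·60·59)] = (1/2)[71 + √1010401] = 538.0935

Kővári–Sós–Turán: let r_1, ..., r_71 be the row sums and z = Σ r_i the total number of 1s. Each pair of columns can share at most one row with both entries 1 (else a 2×2 all-ones block appears), so Σ_i C(r_i, 2) ≤ C(60, 2) = 1770. By convexity Σ_i C(r_i, 2) ≥ 71·C(z/71, 2) = z(z − 71)/(2·71), giving z² − 71z − 71·60·59 ≤ 0 and hence z ≤ (1/2)[71 + √(5041 + 4·251340)] = (1/2)[71 + √1010401] ≈ (1/2)(71 + 1005.187) = 538.0935.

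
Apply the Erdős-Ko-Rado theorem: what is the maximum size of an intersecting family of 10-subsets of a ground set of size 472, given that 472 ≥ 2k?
max |F| = C(471, 9) = 2910912490952875630

The Erdős-Ko-Rado theorem states: for n ≥ 2k, an intersecting family of k-subsets of an n-element set has size at most C(n − 1, k − 1), with equality for 'star' families {A ⊆ [n] : |A| = k, i ∈ A} (fix an element i). For n = 472, k = 10: C(471, 9) = 2910912490952875630.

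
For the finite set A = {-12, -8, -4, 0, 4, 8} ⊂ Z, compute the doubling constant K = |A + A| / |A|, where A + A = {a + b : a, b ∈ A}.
K = |A + A| / |A| = 11/6

Enumerate A + A = {a + b : a, b ∈ A}. With |A| = 6, there are |A|^2 = 36 ordered sum pairs; collecting distinct values, A + A = {-24, -20, -16, -12, -8, -4, 0, 4, 8, 12, 16}, so |A + A| = 11. Thus K = 11/6. Here |A + A| = 2|A| − 1 = 11, the minimum possible — so K = 11/6 is minimal, which holds iff A is an arithmetic progression.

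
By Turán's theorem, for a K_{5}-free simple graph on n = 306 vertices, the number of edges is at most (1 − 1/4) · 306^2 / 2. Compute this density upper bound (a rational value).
Turán density bound = (3/4) · 306^2/2 = 70227/2 ≈ 35113.5

Turán's theorem: ex(n, K_{r+1}) is achieved by the complete r-partite Turán graph T(n, r) with parts as balanced as possible, and is at most (1 − 1/r) · n^2/2. For r = 4, n = 306: the density bound is (3/4) · 93636/2 = 70227/2 ≈ 35113.5. The integer-valued extremum is e(T(306, 4)) = 35113, which is strictly less than the density bound 70227/2 since 4 ∤ 306 (the parts of T(306, 4) cannot all be equal).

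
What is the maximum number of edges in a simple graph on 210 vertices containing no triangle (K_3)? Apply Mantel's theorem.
ex(210, K_3) = ⌊210^2/4⌋ = 11025

Mantel (1907): a triangle-free graph on n vertices has at most ⌊n^2/4⌋ edges, with equality for the complete bipartite graph K_{⌊n/2⌋, ⌈n/2⌉}. For n = 210: ⌊210^2/4⌋ = ⌊44100/4⌋ = 11025. The extremal graph is K_{105, 105}, which has 105·105 = 11025 edges.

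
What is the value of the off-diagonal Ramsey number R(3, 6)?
R(3, 6) = 18

Lower bound: an explicit 2-colouring of K_{17} (typically a Paley-type or other structured construction) avoids a red K_3 and a blue K_6, showing R(3, 6) > 17.
Upper bound: the simple Erdős–Szekeres recurrence only gives R(3, 6) ≤ 20; the tight bound R(3, 6) ≤ 18 requires a sharper case analysis (or computer search) of 2-colourings of K_{18}.
Hence R(3, 6) = 18.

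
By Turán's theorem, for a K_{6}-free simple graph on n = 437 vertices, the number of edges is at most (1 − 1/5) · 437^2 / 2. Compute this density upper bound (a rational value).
Turán density bound = (4/5) · 437^2/2 = 381938/5 ≈ 76387.6

Turán's theorem: ex(n, K_{r+1}) is achieved by the complete r-partite Turán graph T(n, r) with parts as balanced as possible, and is at most (1 − 1/r) · n^2/2. For r = 5, n = 437: the density bound is (4/5) · 190969/2 = 381938/5 ≈ 76387.6. The integer-valued extremum is e(T(437, 5)) = 76387, which is strictly less than the density bound 381938/5 since 5 ∤ 437 (the parts of T(437, 5) cannot all be equal).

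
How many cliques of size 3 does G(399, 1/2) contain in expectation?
E[# K_3] = C(399, 3) · (1/2)^C(3, 2) = 10507399 / 2^3 = 1313424.875

For each 3-subset S of vertices (there are C(399, 3) = 10507399 such S), let X_S = 1 if S induces a K_3 (all C(3, 2) = 3 edges present). Then P(X_S = 1) = (1/2)^3 = 1/8. By linearity of expectation, E[# K_3] = C(399, 3) · (1/2)^3 = 10507399 / 8 = 1313424.875.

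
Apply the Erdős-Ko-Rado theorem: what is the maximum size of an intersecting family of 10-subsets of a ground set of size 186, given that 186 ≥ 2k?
max |F| = C(185, 9) = 574045578063035

The Erdős-Ko-Rado theorem states: for n ≥ 2k, an intersecting family of k-subsets of an n-element set has size at most C(n − 1, k − 1), with equality for 'star' families {A ⊆ [n] : |A| = k, i ∈ A} (fix an element i). For n = 186, k = 10: C(185, 9) = 574045578063035.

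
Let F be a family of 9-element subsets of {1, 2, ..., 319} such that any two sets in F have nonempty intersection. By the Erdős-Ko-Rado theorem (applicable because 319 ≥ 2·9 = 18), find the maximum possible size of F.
max |F| = C(318, 8) = 2373299041514193

Erdős-Ko-Rado (1961): when n ≥ 2k, max |F| = C(n−1, k−1). The bound is attained by the star {A : i ∈ A} for any fixed i ∈ [n]. Here C(319−1, 9−1) = C(318, 8) = 2373299041514193.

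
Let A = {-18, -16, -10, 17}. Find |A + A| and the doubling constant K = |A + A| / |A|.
K = |A + A| / |A| = 10/4 = 5/2

Enumerate A + A = {a + b : a, b ∈ A}. With |A| = 4, there are |A|^2 = 16 ordered sum pairs; collecting distinct values, A + A = {-36, -34, -32, -28, -26, -20, -1, 1, 7, 34}, so |A + A| = 10. Thus K = 10/4 = 5/2. For comparison, the minimum possible |A + A| over all 4-element sets is 2·4 − 1 = 7 (so min K = 7/4), attained only by arithmetic progressions.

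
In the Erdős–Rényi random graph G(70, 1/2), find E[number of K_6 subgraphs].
E[# K_6] = C(70, 6) · (1/2)^C(6, 2) = 131115985 / 2^15 ≈ 4001.342316

For each 6-subset S of vertices (there are C(70, 6) = 131115985 such S), let X_S = 1 if S induces a K_6 (all C(6, 2) = 15 edges present). Then P(X_S = 1) = (1/2)^15 = 1/32768. By linearity of expectation, E[# K_6] = C(70, 6) · (1/2)^15 = 131115985 / 32768 ≈ 4001.342316.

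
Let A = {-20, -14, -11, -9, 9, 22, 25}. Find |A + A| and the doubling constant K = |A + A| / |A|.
K = |A + A| / |A| = 27/7

Enumerate A + A = {a + b : a, b ∈ A}. With |A| = 7, there are |A|^2 = 49 ordered sum pairs; collecting distinct values, A + A = {-40, -34, -31, -29, -28, -25, -23, -22, -20, -18, -11, -5, -2, 0, 2, 5, 8, 11, 13, 14, 16, 18, 31, 34, 44, 47, 50}, so |A + A| = 27. Thus K = 27/7. For comparison, the minimum possible |A + A| over all 7-element sets is 2·7 − 1 = 13 (so min K = 13/7), attained only by arithmetic progressions.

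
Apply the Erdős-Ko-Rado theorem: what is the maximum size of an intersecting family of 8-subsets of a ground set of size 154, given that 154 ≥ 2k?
max |F| = C(153, 7) = 338795791740

The Erdős-Ko-Rado theorem states: for n ≥ 2k, an intersecting family of k-subsets of an n-element set has size at most C(n − 1, k − 1), with equality for 'star' families {A ⊆ [n] : |A| = k, i ∈ A} (fix an element i). For n = 154, k = 8: C(153, 7) = 338795791740.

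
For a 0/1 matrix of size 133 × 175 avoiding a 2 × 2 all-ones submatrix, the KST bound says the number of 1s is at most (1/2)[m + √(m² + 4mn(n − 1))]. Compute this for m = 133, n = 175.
z(133, 175; 2, 2) ≤ (1/2)[133 + √(133² + 4·133·175·174)] = (1/2)[133 + √16217089] = 2080.0223

Kővári–Sós–Turán: let r_1, ..., r_133 be the row sums and z = Σ r_i the total number of 1s. Each pair of columns can share at most one row with both entries 1 (else a 2×2 all-ones block appears), so Σ_i C(r_i, 2) ≤ C(175, 2) = 15225. By convexity Σ_i C(r_i, 2) ≥ 133·C(z/133, 2) = z(z − 133)/(2·133), giving z² − 133z − 133·175·174 ≤ 0 and hence z ≤ (1/2)[133 + √(17689 + 4·4049850)] = (1/2)[133 + √16217089] ≈ (1/2)(133 + 4027.0447) = 2080.0223.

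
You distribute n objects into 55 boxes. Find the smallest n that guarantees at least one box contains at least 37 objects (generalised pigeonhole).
n = (37 − 1)·55 + 1 = 1981

By the generalised pigeonhole principle, to guarantee some box contains ≥ r objects we need more than (r − 1) · k objects total. Threshold: n = (r − 1) · k + 1. With r = 37 and k = 55: n = 36 · 55 + 1 = 1980 + 1 = 1981. For n = 1980 = 36 · 55, we can put exactly 36 objects in every box, avoiding 37 in any single one — so 1981 is tight.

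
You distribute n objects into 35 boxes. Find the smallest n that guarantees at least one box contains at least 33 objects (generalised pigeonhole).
n = (33 − 1)·35 + 1 = 1121

By the generalised pigeonhole principle, to guarantee some box contains ≥ r objects we need more than (r − 1) · k objects total. Threshold: n = (r − 1) · k + 1. With r = 33 and k = 35: n = 32 · 35 + 1 = 1120 + 1 = 1121. For n = 1120 = 32 · 35, we can put exactly 32 objects in every box, avoiding 33 in any single one — so 1121 is tight.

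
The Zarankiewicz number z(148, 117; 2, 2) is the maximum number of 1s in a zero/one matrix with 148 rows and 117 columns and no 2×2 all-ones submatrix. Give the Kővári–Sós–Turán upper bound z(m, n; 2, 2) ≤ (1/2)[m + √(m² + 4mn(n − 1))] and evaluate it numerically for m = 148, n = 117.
z(148, 117; 2, 2) ≤ (1/2)[148 + √(148² + 4·148·117·116)] = (1/2)[148 + √8056528] = 1493.2012

Kővári–Sós–Turán: let r_1, ..., r_148 be the row sums and z = Σ r_i the total number of 1s. Each pair of columns can share at most one row with both entries 1 (else a 2×2 all-ones block appears), so Σ_i C(r_i, 2) ≤ C(117, 2) = 6786. By convexity Σ_i C(r_i, 2) ≥ 148·C(z/148, 2) = z(z − 148)/(2·148), giving z² − 148z − 148·117·116 ≤ 0 and hence z ≤ (1/2)[148 + √(21904 + 4·2008656)] = (1/2)[148 + √8056528] ≈ (1/2)(148 + 2838.4024) = 1493.2012.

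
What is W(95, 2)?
W(95, 2) = 95 + 1 = 96

A 2-term AP is any pair of integers, so a monochromatic 2-AP exists iff some colour is used at least twice. With 95 colours, the colouring i ↦ i on {1, ..., 95} uses each colour once, avoiding any monochromatic pair, so W(95, 2) > 95. For {1, ..., 96}, pigeonhole forces two integers of the same colour, which form a monochromatic 2-AP. Hence W(95, 2) = 96.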